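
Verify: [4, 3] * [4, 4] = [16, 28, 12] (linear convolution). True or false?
Recompute linear convolution of [4, 3] and [4, 4]: y[0] = 4×4 = 16; y[1] = 4×4 + 3×4 = 28; y[2] = 3×4 = 12 → [16, 28, 12]. Given [16, 28, 12] matches, so answer: Yes

Yes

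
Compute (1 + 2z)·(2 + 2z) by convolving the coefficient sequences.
Ascending coefficients: a = [1, 2], b = [2, 2]. c[0] = 1×2 = 2; c[1] = 1×2 + 2×2 = 6; c[2] = 2×2 = 4. Result coefficients: [2, 6, 4] → 2 + 6z + 4z^2

2 + 6z + 4z^2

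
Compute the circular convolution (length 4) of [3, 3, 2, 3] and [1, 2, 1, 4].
Use y[k] = Σ_j x[j]·h[(k-j) mod 4]. y[0] = 3×1 + 3×4 + 2×1 + 3×2 = 23; y[1] = 3×2 + 3×1 + 2×4 + 3×1 = 20; y[2] = 3×1 + 3×2 + 2×1 + 3×4 = 23; y[3] = 3×4 + 3×1 + 2×2 + 3×1 = 22. Result: [23, 20, 23, 22]

[23, 20, 23, 22]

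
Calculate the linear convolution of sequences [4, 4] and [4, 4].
y[0] = 4×4 = 16; y[1] = 4×4 + 4×4 = 32; y[2] = 4×4 = 16

[16, 32, 16]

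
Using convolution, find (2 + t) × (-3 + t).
Ascending coefficients: a = [2, 1], b = [-3, 1]. c[0] = 2×-3 = -6; c[1] = 2×1 + 1×-3 = -1; c[2] = 1×1 = 1. Result coefficients: [-6, -1, 1] → -6 - t + t^2

-6 - t + t^2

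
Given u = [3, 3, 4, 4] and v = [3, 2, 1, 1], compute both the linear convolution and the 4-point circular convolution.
Linear: y_lin[0] = 3×3 = 9; y_lin[1] = 3×2 + 3×3 = 15; y_lin[2] = 3×1 + 3×2 + 4×3 = 21; y_lin[3] = 3×1 + 3×1 + 4×2 + 4×3 = 26; y_lin[4] = 3×1 + 4×1 + 4×2 = 15; y_lin[5] = 4×1 + 4×1 = 8; y_lin[6] = 4×1 = 4 → [9, 15, 21, 26, 15, 8, 4]. Circular (length 4): y[0] = 3×3 + 3×1 + 4×1 + 4×2 = 24; y[1] = 3×2 + 3×3 + 4×1 + 4×1 = 23; y[2] = 3×1 + 3×2 + 4×3 + 4×1 = 25; y[3] = 3×1 + 3×1 + 4×2 + 4×3 = 26 → [24, 23, 25, 26]

Linear: [9, 15, 21, 26, 15, 8, 4], Circular: [24, 23, 25, 26]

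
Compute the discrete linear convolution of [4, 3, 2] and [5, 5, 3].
y[0] = 4×5 = 20; y[1] = 4×5 + 3×5 = 35; y[2] = 4×3 + 3×5 + 2×5 = 37; y[3] = 3×3 + 2×5 = 19; y[4] = 2×3 = 6

[20, 35, 37, 19, 6]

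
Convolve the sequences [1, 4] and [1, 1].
y[0] = 1×1 = 1; y[1] = 1×1 + 4×1 = 5; y[2] = 4×1 = 4

[1, 5, 4]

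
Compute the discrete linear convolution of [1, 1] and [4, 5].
y[0] = 1×4 = 4; y[1] = 1×5 + 1×4 = 9; y[2] = 1×5 = 5

[4, 9, 5]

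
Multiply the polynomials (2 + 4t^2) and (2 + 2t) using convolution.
Ascending coefficients: a = [2, 0, 4], b = [2, 2]. c[0] = 2×2 = 4; c[1] = 2×2 + 0×2 = 4; c[2] = 0×2 + 4×2 = 8; c[3] = 4×2 = 8. Result coefficients: [4, 4, 8, 8] → 4 + 4t + 8t^2 + 8t^3

4 + 4t + 8t^2 + 8t^3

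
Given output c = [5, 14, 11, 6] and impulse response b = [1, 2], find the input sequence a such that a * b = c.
Deconvolve c=[5, 14, 11, 6] by b=[1, 2]. Since b[0]=1, solve forward: a[0] = c[0] / 1 = 5; a[1] = (c[1] - 5×2) / 1 = 4; a[2] = (c[2] - 4×2) / 1 = 3. So a = [5, 4, 3]. Check by forward convolution: c[0] = 5×1 = 5; c[1] = 5×2 + 4×1 = 14; c[2] = 4×2 + 3×1 = 11; c[3] = 3×2 = 6

[5, 4, 3]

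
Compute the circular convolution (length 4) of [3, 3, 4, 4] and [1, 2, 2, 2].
Use y[k] = Σ_j s[j]·t[(k-j) mod 4]. y[0] = 3×1 + 3×2 + 4×2 + 4×2 = 25; y[1] = 3×2 + 3×1 + 4×2 + 4×2 = 25; y[2] = 3×2 + 3×2 + 4×1 + 4×2 = 24; y[3] = 3×2 + 3×2 + 4×2 + 4×1 = 24. Result: [25, 25, 24, 24]

[25, 25, 24, 24]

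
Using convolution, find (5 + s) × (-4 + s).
Ascending coefficients: a = [5, 1], b = [-4, 1]. c[0] = 5×-4 = -20; c[1] = 5×1 + 1×-4 = 1; c[2] = 1×1 = 1. Result coefficients: [-20, 1, 1] → -20 + s + s^2

-20 + s + s^2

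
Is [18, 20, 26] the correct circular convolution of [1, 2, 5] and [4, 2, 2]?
Recompute circular convolution of [1, 2, 5] and [4, 2, 2]: y[0] = 1×4 + 2×2 + 5×2 = 18; y[1] = 1×2 + 2×4 + 5×2 = 20; y[2] = 1×2 + 2×2 + 5×4 = 26 → [18, 20, 26]. Given [18, 20, 26] matches, so answer: Yes

Yes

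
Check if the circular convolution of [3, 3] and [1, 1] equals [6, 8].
Recompute circular convolution of [3, 3] and [1, 1]: y[0] = 3×1 + 3×1 = 6; y[1] = 3×1 + 3×1 = 6 → [6, 6]. Compare to given [6, 8]: they differ at index 1: given 8, correct 6, so answer: No

No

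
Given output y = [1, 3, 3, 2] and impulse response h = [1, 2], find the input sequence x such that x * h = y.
Deconvolve y=[1, 3, 3, 2] by h=[1, 2]. Since h[0]=1, solve forward: x[0] = y[0] / 1 = 1; x[1] = (y[1] - 1×2) / 1 = 1; x[2] = (y[2] - 1×2) / 1 = 1. So x = [1, 1, 1]. Check by forward convolution: y[0] = 1×1 = 1; y[1] = 1×2 + 1×1 = 3; y[2] = 1×2 + 1×1 = 3; y[3] = 1×2 = 2

[1, 1, 1]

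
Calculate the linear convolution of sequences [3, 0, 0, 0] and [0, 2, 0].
y[0] = 3×0 = 0; y[1] = 3×2 + 0×0 = 6; y[2] = 3×0 + 0×2 + 0×0 = 0; y[3] = 0×0 + 0×2 + 0×0 = 0; y[4] = 0×0 + 0×2 = 0; y[5] = 0×0 = 0

[0, 6, 0, 0, 0, 0]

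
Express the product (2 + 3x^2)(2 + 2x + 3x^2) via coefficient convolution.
Ascending coefficients: a = [2, 0, 3], b = [2, 2, 3]. c[0] = 2×2 = 4; c[1] = 2×2 + 0×2 = 4; c[2] = 2×3 + 0×2 + 3×2 = 12; c[3] = 0×3 + 3×2 = 6; c[4] = 3×3 = 9. Result coefficients: [4, 4, 12, 6, 9] → 4 + 4x + 12x^2 + 6x^3 + 9x^4

4 + 4x + 12x^2 + 6x^3 + 9x^4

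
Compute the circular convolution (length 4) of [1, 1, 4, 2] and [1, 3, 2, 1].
Use y[k] = Σ_j s[j]·t[(k-j) mod 4]. y[0] = 1×1 + 1×1 + 4×2 + 2×3 = 16; y[1] = 1×3 + 1×1 + 4×1 + 2×2 = 12; y[2] = 1×2 + 1×3 + 4×1 + 2×1 = 11; y[3] = 1×1 + 1×2 + 4×3 + 2×1 = 17. Result: [16, 12, 11, 17]

[16, 12, 11, 17]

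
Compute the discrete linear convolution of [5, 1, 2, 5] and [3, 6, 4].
y[0] = 5×3 = 15; y[1] = 5×6 + 1×3 = 33; y[2] = 5×4 + 1×6 + 2×3 = 32; y[3] = 1×4 + 2×6 + 5×3 = 31; y[4] = 2×4 + 5×6 = 38; y[5] = 5×4 = 20

[15, 33, 32, 31, 38, 20]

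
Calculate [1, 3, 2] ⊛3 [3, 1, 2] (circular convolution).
Use y[k] = Σ_j a[j]·b[(k-j) mod 3]. y[0] = 1×3 + 3×2 + 2×1 = 11; y[1] = 1×1 + 3×3 + 2×2 = 14; y[2] = 1×2 + 3×1 + 2×3 = 11. Result: [11, 14, 11]

[11, 14, 11]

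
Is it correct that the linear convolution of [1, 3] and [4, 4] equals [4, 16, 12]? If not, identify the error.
Recompute linear convolution of [1, 3] and [4, 4]: y[0] = 1×4 = 4; y[1] = 1×4 + 3×4 = 16; y[2] = 3×4 = 12 → [4, 16, 12]. Given [4, 16, 12] matches, so answer: Yes

Yes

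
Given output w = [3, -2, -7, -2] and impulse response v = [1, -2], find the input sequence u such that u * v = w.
Deconvolve w=[3, -2, -7, -2] by v=[1, -2]. Since v[0]=1, solve forward: u[0] = w[0] / 1 = 3; u[1] = (w[1] - 3×-2) / 1 = 4; u[2] = (w[2] - 4×-2) / 1 = 1. So u = [3, 4, 1]. Check by forward convolution: w[0] = 3×1 = 3; w[1] = 3×-2 + 4×1 = -2; w[2] = 4×-2 + 1×1 = -7; w[3] = 1×-2 = -2

[3, 4, 1]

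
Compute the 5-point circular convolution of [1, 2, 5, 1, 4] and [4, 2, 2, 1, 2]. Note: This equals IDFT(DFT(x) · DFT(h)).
Either evaluate y[k] = Σ_j x[j]·h[(k-j) mod 5] directly, or use IDFT(DFT(x) · DFT(h)). y[0] = 1×4 + 2×2 + 5×1 + 1×2 + 4×2 = 23; y[1] = 1×2 + 2×4 + 5×2 + 1×1 + 4×2 = 29; y[2] = 1×2 + 2×2 + 5×4 + 1×2 + 4×1 = 32; y[3] = 1×1 + 2×2 + 5×2 + 1×4 + 4×2 = 27; y[4] = 1×2 + 2×1 + 5×2 + 1×2 + 4×4 = 32. Result: [23, 29, 32, 27, 32]

[23, 29, 32, 27, 32]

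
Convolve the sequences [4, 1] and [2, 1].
y[0] = 4×2 = 8; y[1] = 4×1 + 1×2 = 6; y[2] = 1×1 = 1

[8, 6, 1]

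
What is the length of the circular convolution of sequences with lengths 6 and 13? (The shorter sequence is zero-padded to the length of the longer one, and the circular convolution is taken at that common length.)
Circular convolution (zero-padding the shorter input) has length max(m, n) = max(6, 13) = 13

13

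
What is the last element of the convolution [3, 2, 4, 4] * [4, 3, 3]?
Use y[k] = Σ_i a[i]·b[k-i] at k=5. y[5] = 4×3 = 12

12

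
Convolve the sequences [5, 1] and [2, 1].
y[0] = 5×2 = 10; y[1] = 5×1 + 1×2 = 7; y[2] = 1×1 = 1

[10, 7, 1]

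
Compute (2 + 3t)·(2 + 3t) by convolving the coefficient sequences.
Ascending coefficients: a = [2, 3], b = [2, 3]. c[0] = 2×2 = 4; c[1] = 2×3 + 3×2 = 12; c[2] = 3×3 = 9. Result coefficients: [4, 12, 9] → 4 + 12t + 9t^2

4 + 12t + 9t^2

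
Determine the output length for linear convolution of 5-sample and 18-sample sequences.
Linear/full convolution length: m + n - 1 = 5 + 18 - 1 = 22

22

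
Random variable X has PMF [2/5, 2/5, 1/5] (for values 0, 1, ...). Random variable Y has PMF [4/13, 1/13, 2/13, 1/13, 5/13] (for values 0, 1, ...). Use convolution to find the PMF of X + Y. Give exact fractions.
P(X+Y=k) = Σ_i P(X=i)·P(Y=k-i) — a convolution of [2/5, 2/5, 1/5] and [4/13, 1/13, 2/13, 1/13, 5/13]. P(X+Y=0) = (2/5)×(4/13) = 8/65; P(X+Y=1) = (2/5)×(1/13) + (2/5)×(4/13) = 2/65 + 8/65 = 2/13; P(X+Y=2) = (2/5)×(2/13) + (2/5)×(1/13) + (1/5)×(4/13) = 4/65 + 2/65 + 4/65 = 2/13; P(X+Y=3) = (2/5)×(1/13) + (2/5)×(2/13) + (1/5)×(1/13) = 2/65 + 4/65 + 1/65 = 7/65; P(X+Y=4) = (2/5)×(5/13) + (2/5)×(1/13) + (1/5)×(2/13) = 2/13 + 2/65 + 2/65 = 14/65; P(X+Y=5) = (2/5)×(5/13) + (1/5)×(1/13) = 2/13 + 1/65 = 11/65; P(X+Y=6) = (1/5)×(5/13) = 1/13. PMF: [8/65, 2/13, 2/13, 7/65, 14/65, 11/65, 1/13] (sums to 1 ✓)

[8/65, 2/13, 2/13, 7/65, 14/65, 11/65, 1/13]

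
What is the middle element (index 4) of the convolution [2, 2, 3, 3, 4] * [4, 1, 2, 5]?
Use y[k] = Σ_i a[i]·b[k-i] at k=4. y[4] = 2×5 + 3×2 + 3×1 + 4×4 = 35

35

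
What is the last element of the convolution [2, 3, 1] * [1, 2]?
Use y[k] = Σ_i a[i]·b[k-i] at k=3. y[3] = 1×2 = 2

2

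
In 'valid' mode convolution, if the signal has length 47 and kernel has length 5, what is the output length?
'Valid' mode counts only positions where the kernel fully overlaps the signal: m - n + 1 = 47 - 5 + 1 = 43

43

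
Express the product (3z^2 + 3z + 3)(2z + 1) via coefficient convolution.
Ascending coefficients: a = [3, 3, 3], b = [1, 2]. c[0] = 3×1 = 3; c[1] = 3×2 + 3×1 = 9; c[2] = 3×2 + 3×1 = 9; c[3] = 3×2 = 6. Result coefficients: [3, 9, 9, 6] → 6z^3 + 9z^2 + 9z + 3

6z^3 + 9z^2 + 9z + 3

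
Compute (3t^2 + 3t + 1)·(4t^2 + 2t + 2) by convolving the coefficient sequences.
Ascending coefficients: a = [1, 3, 3], b = [2, 2, 4]. c[0] = 1×2 = 2; c[1] = 1×2 + 3×2 = 8; c[2] = 1×4 + 3×2 + 3×2 = 16; c[3] = 3×4 + 3×2 = 18; c[4] = 3×4 = 12. Result coefficients: [2, 8, 16, 18, 12] → 12t^4 + 18t^3 + 16t^2 + 8t + 2

12t^4 + 18t^3 + 16t^2 + 8t + 2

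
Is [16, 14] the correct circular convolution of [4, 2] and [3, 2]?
Recompute circular convolution of [4, 2] and [3, 2]: y[0] = 4×3 + 2×2 = 16; y[1] = 4×2 + 2×3 = 14 → [16, 14]. Given [16, 14] matches, so answer: Yes

Yes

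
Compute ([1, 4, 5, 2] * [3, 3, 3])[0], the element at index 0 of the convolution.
Use y[k] = Σ_i a[i]·b[k-i] at k=0. y[0] = 1×3 = 3

3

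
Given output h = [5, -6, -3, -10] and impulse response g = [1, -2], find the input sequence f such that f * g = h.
Deconvolve h=[5, -6, -3, -10] by g=[1, -2]. Since g[0]=1, solve forward: f[0] = h[0] / 1 = 5; f[1] = (h[1] - 5×-2) / 1 = 4; f[2] = (h[2] - 4×-2) / 1 = 5. So f = [5, 4, 5]. Check by forward convolution: h[0] = 5×1 = 5; h[1] = 5×-2 + 4×1 = -6; h[2] = 4×-2 + 5×1 = -3; h[3] = 5×-2 = -10

[5, 4, 5]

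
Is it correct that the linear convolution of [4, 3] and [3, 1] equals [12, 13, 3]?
Recompute linear convolution of [4, 3] and [3, 1]: y[0] = 4×3 = 12; y[1] = 4×1 + 3×3 = 13; y[2] = 3×1 = 3 → [12, 13, 3]. Given [12, 13, 3] matches, so answer: Yes

Yes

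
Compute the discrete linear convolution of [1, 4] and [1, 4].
y[0] = 1×1 = 1; y[1] = 1×4 + 4×1 = 8; y[2] = 4×4 = 16

[1, 8, 16]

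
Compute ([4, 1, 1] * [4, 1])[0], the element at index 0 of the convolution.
Use y[k] = Σ_i a[i]·b[k-i] at k=0. y[0] = 4×4 = 16

16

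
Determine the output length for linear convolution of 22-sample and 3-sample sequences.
Linear/full convolution length: m + n - 1 = 22 + 3 - 1 = 24

24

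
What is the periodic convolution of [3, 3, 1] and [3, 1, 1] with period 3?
Use y[k] = Σ_j x[j]·h[(k-j) mod 3]. y[0] = 3×3 + 3×1 + 1×1 = 13; y[1] = 3×1 + 3×3 + 1×1 = 13; y[2] = 3×1 + 3×1 + 1×3 = 9. Result: [13, 13, 9]

[13, 13, 9]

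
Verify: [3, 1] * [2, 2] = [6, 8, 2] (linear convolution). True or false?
Recompute linear convolution of [3, 1] and [2, 2]: y[0] = 3×2 = 6; y[1] = 3×2 + 1×2 = 8; y[2] = 1×2 = 2 → [6, 8, 2]. Given [6, 8, 2] matches, so answer: Yes

Yes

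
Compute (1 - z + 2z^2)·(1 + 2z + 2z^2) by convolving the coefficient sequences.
Ascending coefficients: a = [1, -1, 2], b = [1, 2, 2]. c[0] = 1×1 = 1; c[1] = 1×2 + -1×1 = 1; c[2] = 1×2 + -1×2 + 2×1 = 2; c[3] = -1×2 + 2×2 = 2; c[4] = 2×2 = 4. Result coefficients: [1, 1, 2, 2, 4] → 1 + z + 2z^2 + 2z^3 + 4z^4

1 + z + 2z^2 + 2z^3 + 4z^4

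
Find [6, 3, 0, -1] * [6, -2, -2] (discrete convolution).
y[0] = 6×6 = 36; y[1] = 6×-2 + 3×6 = 6; y[2] = 6×-2 + 3×-2 + 0×6 = -18; y[3] = 3×-2 + 0×-2 + -1×6 = -12; y[4] = 0×-2 + -1×-2 = 2; y[5] = -1×-2 = 2

[36, 6, -18, -12, 2, 2]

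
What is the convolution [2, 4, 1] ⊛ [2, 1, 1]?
y[0] = 2×2 = 4; y[1] = 2×1 + 4×2 = 10; y[2] = 2×1 + 4×1 + 1×2 = 8; y[3] = 4×1 + 1×1 = 5; y[4] = 1×1 = 1

[4, 10, 8, 5, 1]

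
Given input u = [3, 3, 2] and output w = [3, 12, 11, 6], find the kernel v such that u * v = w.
Output length 4 = len(u) + len(v) - 1 ⇒ len(v) = 2. Solve v forward using v[k] = (w[k] - Σ_{i≥1} u[i]·v[k-i]) / u[0]: v[0] = w[0] / u[0] = 3 / 3 = 1; v[1] = (w[1] - 3×1) / u[0] = (12 - 3×1) / 3 = 3. So v = [1, 3]. Forward-check [3, 3, 2] * [1, 3]: w[0] = 3×1 = 3; w[1] = 3×3 + 3×1 = 12; w[2] = 3×3 + 2×1 = 11; w[3] = 2×3 = 6 → [3, 12, 11, 6] ✓

[1, 3]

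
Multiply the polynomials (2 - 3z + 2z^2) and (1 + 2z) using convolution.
Ascending coefficients: a = [2, -3, 2], b = [1, 2]. c[0] = 2×1 = 2; c[1] = 2×2 + -3×1 = 1; c[2] = -3×2 + 2×1 = -4; c[3] = 2×2 = 4. Result coefficients: [2, 1, -4, 4] → 2 + z - 4z^2 + 4z^3

2 + z - 4z^2 + 4z^3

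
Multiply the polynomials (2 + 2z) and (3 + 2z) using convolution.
Ascending coefficients: a = [2, 2], b = [3, 2]. c[0] = 2×3 = 6; c[1] = 2×2 + 2×3 = 10; c[2] = 2×2 = 4. Result coefficients: [6, 10, 4] → 6 + 10z + 4z^2

6 + 10z + 4z^2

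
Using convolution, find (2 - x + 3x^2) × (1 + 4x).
Ascending coefficients: a = [2, -1, 3], b = [1, 4]. c[0] = 2×1 = 2; c[1] = 2×4 + -1×1 = 7; c[2] = -1×4 + 3×1 = -1; c[3] = 3×4 = 12. Result coefficients: [2, 7, -1, 12] → 2 + 7x - x^2 + 12x^3

2 + 7x - x^2 + 12x^3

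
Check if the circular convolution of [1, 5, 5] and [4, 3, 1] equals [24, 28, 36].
Recompute circular convolution of [1, 5, 5] and [4, 3, 1]: y[0] = 1×4 + 5×1 + 5×3 = 24; y[1] = 1×3 + 5×4 + 5×1 = 28; y[2] = 1×1 + 5×3 + 5×4 = 36 → [24, 28, 36]. Given [24, 28, 36] matches, so answer: Yes

Yes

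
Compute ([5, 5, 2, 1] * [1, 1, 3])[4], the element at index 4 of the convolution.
Use y[k] = Σ_i a[i]·b[k-i] at k=4. y[4] = 2×3 + 1×1 = 7

7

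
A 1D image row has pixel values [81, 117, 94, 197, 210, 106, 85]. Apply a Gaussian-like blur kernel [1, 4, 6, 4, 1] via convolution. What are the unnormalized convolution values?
Convolve image row [81, 117, 94, 197, 210, 106, 85] with kernel [1, 4, 6, 4, 1]: y[0] = 81×1 = 81; y[1] = 81×4 + 117×1 = 441; y[2] = 81×6 + 117×4 + 94×1 = 1048; y[3] = 81×4 + 117×6 + 94×4 + 197×1 = 1599; y[4] = 81×1 + 117×4 + 94×6 + 197×4 + 210×1 = 2111; y[5] = 117×1 + 94×4 + 197×6 + 210×4 + 106×1 = 2621; y[6] = 94×1 + 197×4 + 210×6 + 106×4 + 85×1 = 2651; y[7] = 197×1 + 210×4 + 106×6 + 85×4 = 2013; y[8] = 210×1 + 106×4 + 85×6 = 1144; y[9] = 106×1 + 85×4 = 446; y[10] = 85×1 = 85 → [81, 441, 1048, 1599, 2111, 2621, 2651, 2013, 1144, 446, 85]. Normalization factor = sum(kernel) = 16.

[81, 441, 1048, 1599, 2111, 2621, 2651, 2013, 1144, 446, 85]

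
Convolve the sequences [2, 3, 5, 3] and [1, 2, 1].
y[0] = 2×1 = 2; y[1] = 2×2 + 3×1 = 7; y[2] = 2×1 + 3×2 + 5×1 = 13; y[3] = 3×1 + 5×2 + 3×1 = 16; y[4] = 5×1 + 3×2 = 11; y[5] = 3×1 = 3

[2, 7, 13, 16, 11, 3]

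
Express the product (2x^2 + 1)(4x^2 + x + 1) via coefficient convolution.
Ascending coefficients: a = [1, 0, 2], b = [1, 1, 4]. c[0] = 1×1 = 1; c[1] = 1×1 + 0×1 = 1; c[2] = 1×4 + 0×1 + 2×1 = 6; c[3] = 0×4 + 2×1 = 2; c[4] = 2×4 = 8. Result coefficients: [1, 1, 6, 2, 8] → 8x^4 + 2x^3 + 6x^2 + x + 1

8x^4 + 2x^3 + 6x^2 + x + 1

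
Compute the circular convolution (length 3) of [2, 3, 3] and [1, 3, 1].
Use y[k] = Σ_j f[j]·g[(k-j) mod 3]. y[0] = 2×1 + 3×1 + 3×3 = 14; y[1] = 2×3 + 3×1 + 3×1 = 12; y[2] = 2×1 + 3×3 + 3×1 = 14. Result: [14, 12, 14]

[14, 12, 14]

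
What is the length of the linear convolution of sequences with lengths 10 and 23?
Linear/full convolution length: m + n - 1 = 10 + 23 - 1 = 32

32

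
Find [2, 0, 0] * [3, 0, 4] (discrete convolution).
y[0] = 2×3 = 6; y[1] = 2×0 + 0×3 = 0; y[2] = 2×4 + 0×0 + 0×3 = 8; y[3] = 0×4 + 0×0 = 0; y[4] = 0×4 = 0

[6, 0, 8, 0, 0]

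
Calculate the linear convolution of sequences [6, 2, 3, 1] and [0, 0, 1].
y[0] = 6×0 = 0; y[1] = 6×0 + 2×0 = 0; y[2] = 6×1 + 2×0 + 3×0 = 6; y[3] = 2×1 + 3×0 + 1×0 = 2; y[4] = 3×1 + 1×0 = 3; y[5] = 1×1 = 1

[0, 0, 6, 2, 3, 1]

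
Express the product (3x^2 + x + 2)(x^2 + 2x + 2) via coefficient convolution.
Ascending coefficients: a = [2, 1, 3], b = [2, 2, 1]. c[0] = 2×2 = 4; c[1] = 2×2 + 1×2 = 6; c[2] = 2×1 + 1×2 + 3×2 = 10; c[3] = 1×1 + 3×2 = 7; c[4] = 3×1 = 3. Result coefficients: [4, 6, 10, 7, 3] → 3x^4 + 7x^3 + 10x^2 + 6x + 4

3x^4 + 7x^3 + 10x^2 + 6x + 4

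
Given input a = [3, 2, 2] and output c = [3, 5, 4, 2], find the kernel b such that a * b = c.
Output length 4 = len(a) + len(b) - 1 ⇒ len(b) = 2. Solve b forward using b[k] = (c[k] - Σ_{i≥1} a[i]·b[k-i]) / a[0]: b[0] = c[0] / a[0] = 3 / 3 = 1; b[1] = (c[1] - 2×1) / a[0] = (5 - 2×1) / 3 = 1. So b = [1, 1]. Forward-check [3, 2, 2] * [1, 1]: c[0] = 3×1 = 3; c[1] = 3×1 + 2×1 = 5; c[2] = 2×1 + 2×1 = 4; c[3] = 2×1 = 2 → [3, 5, 4, 2] ✓

[1, 1]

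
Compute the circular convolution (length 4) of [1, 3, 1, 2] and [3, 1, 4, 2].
Use y[k] = Σ_j u[j]·v[(k-j) mod 4]. y[0] = 1×3 + 3×2 + 1×4 + 2×1 = 15; y[1] = 1×1 + 3×3 + 1×2 + 2×4 = 20; y[2] = 1×4 + 3×1 + 1×3 + 2×2 = 14; y[3] = 1×2 + 3×4 + 1×1 + 2×3 = 21. Result: [15, 20, 14, 21]

[15, 20, 14, 21]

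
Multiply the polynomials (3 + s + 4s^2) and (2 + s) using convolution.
Ascending coefficients: a = [3, 1, 4], b = [2, 1]. c[0] = 3×2 = 6; c[1] = 3×1 + 1×2 = 5; c[2] = 1×1 + 4×2 = 9; c[3] = 4×1 = 4. Result coefficients: [6, 5, 9, 4] → 6 + 5s + 9s^2 + 4s^3

6 + 5s + 9s^2 + 4s^3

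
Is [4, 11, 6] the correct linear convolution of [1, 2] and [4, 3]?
Recompute linear convolution of [1, 2] and [4, 3]: y[0] = 1×4 = 4; y[1] = 1×3 + 2×4 = 11; y[2] = 2×3 = 6 → [4, 11, 6]. Given [4, 11, 6] matches, so answer: Yes

Yes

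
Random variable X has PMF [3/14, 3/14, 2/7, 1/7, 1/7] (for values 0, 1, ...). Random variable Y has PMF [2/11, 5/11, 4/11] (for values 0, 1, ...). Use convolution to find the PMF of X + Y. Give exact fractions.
P(X+Y=k) = Σ_i P(X=i)·P(Y=k-i) — a convolution of [3/14, 3/14, 2/7, 1/7, 1/7] and [2/11, 5/11, 4/11]. P(X+Y=0) = (3/14)×(2/11) = 3/77; P(X+Y=1) = (3/14)×(5/11) + (3/14)×(2/11) = 15/154 + 3/77 = 3/22; P(X+Y=2) = (3/14)×(4/11) + (3/14)×(5/11) + (2/7)×(2/11) = 6/77 + 15/154 + 4/77 = 5/22; P(X+Y=3) = (3/14)×(4/11) + (2/7)×(5/11) + (1/7)×(2/11) = 6/77 + 10/77 + 2/77 = 18/77; P(X+Y=4) = (2/7)×(4/11) + (1/7)×(5/11) + (1/7)×(2/11) = 8/77 + 5/77 + 2/77 = 15/77; P(X+Y=5) = (1/7)×(4/11) + (1/7)×(5/11) = 4/77 + 5/77 = 9/77; P(X+Y=6) = (1/7)×(4/11) = 4/77. PMF: [3/77, 3/22, 5/22, 18/77, 15/77, 9/77, 4/77] (sums to 1 ✓)

[3/77, 3/22, 5/22, 18/77, 15/77, 9/77, 4/77]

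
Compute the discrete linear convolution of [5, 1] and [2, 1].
y[0] = 5×2 = 10; y[1] = 5×1 + 1×2 = 7; y[2] = 1×1 = 1

[10, 7, 1]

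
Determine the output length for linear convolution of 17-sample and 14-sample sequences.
Linear/full convolution length: m + n - 1 = 17 + 14 - 1 = 30

30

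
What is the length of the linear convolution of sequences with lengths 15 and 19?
Linear/full convolution length: m + n - 1 = 15 + 19 - 1 = 33

33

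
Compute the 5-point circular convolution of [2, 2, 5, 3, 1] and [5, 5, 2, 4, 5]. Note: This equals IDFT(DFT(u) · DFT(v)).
Either evaluate y[k] = Σ_j u[j]·v[(k-j) mod 5] directly, or use IDFT(DFT(u) · DFT(v)). y[0] = 2×5 + 2×5 + 5×4 + 3×2 + 1×5 = 51; y[1] = 2×5 + 2×5 + 5×5 + 3×4 + 1×2 = 59; y[2] = 2×2 + 2×5 + 5×5 + 3×5 + 1×4 = 58; y[3] = 2×4 + 2×2 + 5×5 + 3×5 + 1×5 = 57; y[4] = 2×5 + 2×4 + 5×2 + 3×5 + 1×5 = 48. Result: [51, 59, 58, 57, 48]

[51, 59, 58, 57, 48]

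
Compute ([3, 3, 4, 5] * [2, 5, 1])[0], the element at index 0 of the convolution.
Use y[k] = Σ_i a[i]·b[k-i] at k=0. y[0] = 3×2 = 6

6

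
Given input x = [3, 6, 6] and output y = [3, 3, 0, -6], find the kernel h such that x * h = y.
Output length 4 = len(x) + len(h) - 1 ⇒ len(h) = 2. Solve h forward using h[k] = (y[k] - Σ_{i≥1} x[i]·h[k-i]) / x[0]: h[0] = y[0] / x[0] = 3 / 3 = 1; h[1] = (y[1] - 6×1) / x[0] = (3 - 6×1) / 3 = -1. So h = [1, -1]. Forward-check [3, 6, 6] * [1, -1]: y[0] = 3×1 = 3; y[1] = 3×-1 + 6×1 = 3; y[2] = 6×-1 + 6×1 = 0; y[3] = 6×-1 = -6 → [3, 3, 0, -6] ✓

[1, -1]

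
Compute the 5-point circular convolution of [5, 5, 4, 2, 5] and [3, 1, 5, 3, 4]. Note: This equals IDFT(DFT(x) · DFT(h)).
Either evaluate y[k] = Σ_j x[j]·h[(k-j) mod 5] directly, or use IDFT(DFT(x) · DFT(h)). y[0] = 5×3 + 5×4 + 4×3 + 2×5 + 5×1 = 62; y[1] = 5×1 + 5×3 + 4×4 + 2×3 + 5×5 = 67; y[2] = 5×5 + 5×1 + 4×3 + 2×4 + 5×3 = 65; y[3] = 5×3 + 5×5 + 4×1 + 2×3 + 5×4 = 70; y[4] = 5×4 + 5×3 + 4×5 + 2×1 + 5×3 = 72. Result: [62, 67, 65, 70, 72]

[62, 67, 65, 70, 72]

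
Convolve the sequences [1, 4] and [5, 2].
y[0] = 1×5 = 5; y[1] = 1×2 + 4×5 = 22; y[2] = 4×2 = 8

[5, 22, 8]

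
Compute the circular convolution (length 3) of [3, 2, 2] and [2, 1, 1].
Use y[k] = Σ_j x[j]·h[(k-j) mod 3]. y[0] = 3×2 + 2×1 + 2×1 = 10; y[1] = 3×1 + 2×2 + 2×1 = 9; y[2] = 3×1 + 2×1 + 2×2 = 9. Result: [10, 9, 9]

[10, 9, 9]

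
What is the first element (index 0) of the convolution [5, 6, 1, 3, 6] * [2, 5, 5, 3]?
Use y[k] = Σ_i a[i]·b[k-i] at k=0. y[0] = 5×2 = 10

10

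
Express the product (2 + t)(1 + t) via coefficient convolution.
Ascending coefficients: a = [2, 1], b = [1, 1]. c[0] = 2×1 = 2; c[1] = 2×1 + 1×1 = 3; c[2] = 1×1 = 1. Result coefficients: [2, 3, 1] → 2 + 3t + t^2

2 + 3t + t^2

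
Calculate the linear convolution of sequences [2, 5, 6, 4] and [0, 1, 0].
y[0] = 2×0 = 0; y[1] = 2×1 + 5×0 = 2; y[2] = 2×0 + 5×1 + 6×0 = 5; y[3] = 5×0 + 6×1 + 4×0 = 6; y[4] = 6×0 + 4×1 = 4; y[5] = 4×0 = 0

[0, 2, 5, 6, 4, 0]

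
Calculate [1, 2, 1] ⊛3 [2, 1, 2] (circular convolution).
Use y[k] = Σ_j a[j]·b[(k-j) mod 3]. y[0] = 1×2 + 2×2 + 1×1 = 7; y[1] = 1×1 + 2×2 + 1×2 = 7; y[2] = 1×2 + 2×1 + 1×2 = 6. Result: [7, 7, 6]

[7, 7, 6]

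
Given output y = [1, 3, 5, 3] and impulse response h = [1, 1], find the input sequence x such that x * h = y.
Deconvolve y=[1, 3, 5, 3] by h=[1, 1]. Since h[0]=1, solve forward: x[0] = y[0] / 1 = 1; x[1] = (y[1] - 1×1) / 1 = 2; x[2] = (y[2] - 2×1) / 1 = 3. So x = [1, 2, 3]. Check by forward convolution: y[0] = 1×1 = 1; y[1] = 1×1 + 2×1 = 3; y[2] = 2×1 + 3×1 = 5; y[3] = 3×1 = 3

[1, 2, 3]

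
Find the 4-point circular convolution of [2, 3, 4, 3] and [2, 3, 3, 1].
Use y[k] = Σ_j a[j]·b[(k-j) mod 4]. y[0] = 2×2 + 3×1 + 4×3 + 3×3 = 28; y[1] = 2×3 + 3×2 + 4×1 + 3×3 = 25; y[2] = 2×3 + 3×3 + 4×2 + 3×1 = 26; y[3] = 2×1 + 3×3 + 4×3 + 3×2 = 29. Result: [28, 25, 26, 29]

[28, 25, 26, 29]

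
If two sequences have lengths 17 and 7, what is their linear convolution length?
Linear/full convolution length: m + n - 1 = 17 + 7 - 1 = 23

23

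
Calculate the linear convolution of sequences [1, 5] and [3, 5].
y[0] = 1×3 = 3; y[1] = 1×5 + 5×3 = 20; y[2] = 5×5 = 25

[3, 20, 25]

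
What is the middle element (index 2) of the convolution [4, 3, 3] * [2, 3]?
Use y[k] = Σ_i a[i]·b[k-i] at k=2. y[2] = 3×3 + 3×2 = 15

15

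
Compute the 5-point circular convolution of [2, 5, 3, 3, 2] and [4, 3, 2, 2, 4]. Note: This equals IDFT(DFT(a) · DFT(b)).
Either evaluate y[k] = Σ_j a[j]·b[(k-j) mod 5] directly, or use IDFT(DFT(a) · DFT(b)). y[0] = 2×4 + 5×4 + 3×2 + 3×2 + 2×3 = 46; y[1] = 2×3 + 5×4 + 3×4 + 3×2 + 2×2 = 48; y[2] = 2×2 + 5×3 + 3×4 + 3×4 + 2×2 = 47; y[3] = 2×2 + 5×2 + 3×3 + 3×4 + 2×4 = 43; y[4] = 2×4 + 5×2 + 3×2 + 3×3 + 2×4 = 41. Result: [46, 48, 47, 43, 41]

[46, 48, 47, 43, 41]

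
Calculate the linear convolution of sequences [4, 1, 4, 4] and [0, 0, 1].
y[0] = 4×0 = 0; y[1] = 4×0 + 1×0 = 0; y[2] = 4×1 + 1×0 + 4×0 = 4; y[3] = 1×1 + 4×0 + 4×0 = 1; y[4] = 4×1 + 4×0 = 4; y[5] = 4×1 = 4

[0, 0, 4, 1, 4, 4]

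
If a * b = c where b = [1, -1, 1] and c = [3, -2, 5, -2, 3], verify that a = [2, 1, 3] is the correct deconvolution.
Forward-compute [2, 1, 3] * [1, -1, 1]: c[0] = 2×1 = 2; c[1] = 2×-1 + 1×1 = -1; c[2] = 2×1 + 1×-1 + 3×1 = 4; c[3] = 1×1 + 3×-1 = -2; c[4] = 3×1 = 3 → [2, -1, 4, -2, 3]. Does not match given c = [3, -2, 5, -2, 3].

Not verified. [2, 1, 3] * [1, -1, 1] = [2, -1, 4, -2, 3], which differs from [3, -2, 5, -2, 3] at index 0.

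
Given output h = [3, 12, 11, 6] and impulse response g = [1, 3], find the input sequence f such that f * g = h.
Deconvolve h=[3, 12, 11, 6] by g=[1, 3]. Since g[0]=1, solve forward: f[0] = h[0] / 1 = 3; f[1] = (h[1] - 3×3) / 1 = 3; f[2] = (h[2] - 3×3) / 1 = 2. So f = [3, 3, 2]. Check by forward convolution: h[0] = 3×1 = 3; h[1] = 3×3 + 3×1 = 12; h[2] = 3×3 + 2×1 = 11; h[3] = 2×3 = 6

[3, 3, 2]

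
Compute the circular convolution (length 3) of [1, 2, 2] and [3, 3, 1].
Use y[k] = Σ_j x[j]·h[(k-j) mod 3]. y[0] = 1×3 + 2×1 + 2×3 = 11; y[1] = 1×3 + 2×3 + 2×1 = 11; y[2] = 1×1 + 2×3 + 2×3 = 13. Result: [11, 11, 13]

[11, 11, 13]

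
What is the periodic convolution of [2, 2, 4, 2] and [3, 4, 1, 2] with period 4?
Use y[k] = Σ_j a[j]·b[(k-j) mod 4]. y[0] = 2×3 + 2×2 + 4×1 + 2×4 = 22; y[1] = 2×4 + 2×3 + 4×2 + 2×1 = 24; y[2] = 2×1 + 2×4 + 4×3 + 2×2 = 26; y[3] = 2×2 + 2×1 + 4×4 + 2×3 = 28. Result: [22, 24, 26, 28]

[22, 24, 26, 28]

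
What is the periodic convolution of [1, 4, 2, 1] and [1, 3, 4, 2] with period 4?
Use y[k] = Σ_j f[j]·g[(k-j) mod 4]. y[0] = 1×1 + 4×2 + 2×4 + 1×3 = 20; y[1] = 1×3 + 4×1 + 2×2 + 1×4 = 15; y[2] = 1×4 + 4×3 + 2×1 + 1×2 = 20; y[3] = 1×2 + 4×4 + 2×3 + 1×1 = 25. Result: [20, 15, 20, 25]

[20, 15, 20, 25]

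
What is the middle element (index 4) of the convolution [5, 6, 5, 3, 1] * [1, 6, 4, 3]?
Use y[k] = Σ_i a[i]·b[k-i] at k=4. y[4] = 6×3 + 5×4 + 3×6 + 1×1 = 57

57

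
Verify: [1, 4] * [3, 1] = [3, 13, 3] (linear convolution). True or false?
Recompute linear convolution of [1, 4] and [3, 1]: y[0] = 1×3 = 3; y[1] = 1×1 + 4×3 = 13; y[2] = 4×1 = 4 → [3, 13, 4]. Compare to given [3, 13, 3]: they differ at index 2: given 3, correct 4, so answer: No

No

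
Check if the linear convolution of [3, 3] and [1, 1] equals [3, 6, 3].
Recompute linear convolution of [3, 3] and [1, 1]: y[0] = 3×1 = 3; y[1] = 3×1 + 3×1 = 6; y[2] = 3×1 = 3 → [3, 6, 3]. Given [3, 6, 3] matches, so answer: Yes

Yes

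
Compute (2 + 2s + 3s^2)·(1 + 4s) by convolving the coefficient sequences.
Ascending coefficients: a = [2, 2, 3], b = [1, 4]. c[0] = 2×1 = 2; c[1] = 2×4 + 2×1 = 10; c[2] = 2×4 + 3×1 = 11; c[3] = 3×4 = 12. Result coefficients: [2, 10, 11, 12] → 2 + 10s + 11s^2 + 12s^3

2 + 10s + 11s^2 + 12s^3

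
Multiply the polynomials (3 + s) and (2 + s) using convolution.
Ascending coefficients: a = [3, 1], b = [2, 1]. c[0] = 3×2 = 6; c[1] = 3×1 + 1×2 = 5; c[2] = 1×1 = 1. Result coefficients: [6, 5, 1] → 6 + 5s + s^2

6 + 5s + s^2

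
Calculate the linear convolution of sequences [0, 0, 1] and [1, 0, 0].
y[0] = 0×1 = 0; y[1] = 0×0 + 0×1 = 0; y[2] = 0×0 + 0×0 + 1×1 = 1; y[3] = 0×0 + 1×0 = 0; y[4] = 1×0 = 0

[0, 0, 1, 0, 0]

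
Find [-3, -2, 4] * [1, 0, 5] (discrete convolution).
y[0] = -3×1 = -3; y[1] = -3×0 + -2×1 = -2; y[2] = -3×5 + -2×0 + 4×1 = -11; y[3] = -2×5 + 4×0 = -10; y[4] = 4×5 = 20

[-3, -2, -11, -10, 20]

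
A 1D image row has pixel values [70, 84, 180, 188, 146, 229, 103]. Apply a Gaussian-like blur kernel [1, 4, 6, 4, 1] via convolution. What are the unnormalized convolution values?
Convolve image row [70, 84, 180, 188, 146, 229, 103] with kernel [1, 4, 6, 4, 1]: y[0] = 70×1 = 70; y[1] = 70×4 + 84×1 = 364; y[2] = 70×6 + 84×4 + 180×1 = 936; y[3] = 70×4 + 84×6 + 180×4 + 188×1 = 1692; y[4] = 70×1 + 84×4 + 180×6 + 188×4 + 146×1 = 2384; y[5] = 84×1 + 180×4 + 188×6 + 146×4 + 229×1 = 2745; y[6] = 180×1 + 188×4 + 146×6 + 229×4 + 103×1 = 2827; y[7] = 188×1 + 146×4 + 229×6 + 103×4 = 2558; y[8] = 146×1 + 229×4 + 103×6 = 1680; y[9] = 229×1 + 103×4 = 641; y[10] = 103×1 = 103 → [70, 364, 936, 1692, 2384, 2745, 2827, 2558, 1680, 641, 103]. Normalization factor = sum(kernel) = 16.

[70, 364, 936, 1692, 2384, 2745, 2827, 2558, 1680, 641, 103]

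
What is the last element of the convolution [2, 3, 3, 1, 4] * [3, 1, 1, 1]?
Use y[k] = Σ_i a[i]·b[k-i] at k=7. y[7] = 4×1 = 4

4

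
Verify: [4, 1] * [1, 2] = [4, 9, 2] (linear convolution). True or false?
Recompute linear convolution of [4, 1] and [1, 2]: y[0] = 4×1 = 4; y[1] = 4×2 + 1×1 = 9; y[2] = 1×2 = 2 → [4, 9, 2]. Given [4, 9, 2] matches, so answer: Yes

Yes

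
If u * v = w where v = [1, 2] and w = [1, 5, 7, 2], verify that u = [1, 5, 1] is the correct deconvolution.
Forward-compute [1, 5, 1] * [1, 2]: w[0] = 1×1 = 1; w[1] = 1×2 + 5×1 = 7; w[2] = 5×2 + 1×1 = 11; w[3] = 1×2 = 2 → [1, 7, 11, 2]. Does not match given w = [1, 5, 7, 2].

Not verified. [1, 5, 1] * [1, 2] = [1, 7, 11, 2], which differs from [1, 5, 7, 2] at index 1.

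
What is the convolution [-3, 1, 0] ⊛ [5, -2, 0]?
y[0] = -3×5 = -15; y[1] = -3×-2 + 1×5 = 11; y[2] = -3×0 + 1×-2 + 0×5 = -2; y[3] = 1×0 + 0×-2 = 0; y[4] = 0×0 = 0

[-15, 11, -2, 0, 0]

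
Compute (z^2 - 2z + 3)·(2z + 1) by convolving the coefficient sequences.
Ascending coefficients: a = [3, -2, 1], b = [1, 2]. c[0] = 3×1 = 3; c[1] = 3×2 + -2×1 = 4; c[2] = -2×2 + 1×1 = -3; c[3] = 1×2 = 2. Result coefficients: [3, 4, -3, 2] → 2z^3 - 3z^2 + 4z + 3

2z^3 - 3z^2 + 4z + 3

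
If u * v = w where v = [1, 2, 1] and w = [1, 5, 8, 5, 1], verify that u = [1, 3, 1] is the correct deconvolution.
Forward-compute [1, 3, 1] * [1, 2, 1]: w[0] = 1×1 = 1; w[1] = 1×2 + 3×1 = 5; w[2] = 1×1 + 3×2 + 1×1 = 8; w[3] = 3×1 + 1×2 = 5; w[4] = 1×1 = 1 → [1, 5, 8, 5, 1]. Matches given w = [1, 5, 8, 5, 1], so verified.

Verified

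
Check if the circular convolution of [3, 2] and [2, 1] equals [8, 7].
Recompute circular convolution of [3, 2] and [2, 1]: y[0] = 3×2 + 2×1 = 8; y[1] = 3×1 + 2×2 = 7 → [8, 7]. Given [8, 7] matches, so answer: Yes

Yes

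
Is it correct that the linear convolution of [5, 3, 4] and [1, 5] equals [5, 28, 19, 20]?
Recompute linear convolution of [5, 3, 4] and [1, 5]: y[0] = 5×1 = 5; y[1] = 5×5 + 3×1 = 28; y[2] = 3×5 + 4×1 = 19; y[3] = 4×5 = 20 → [5, 28, 19, 20]. Given [5, 28, 19, 20] matches, so answer: Yes

Yes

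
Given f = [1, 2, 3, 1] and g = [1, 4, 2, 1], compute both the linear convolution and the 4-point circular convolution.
Linear: y_lin[0] = 1×1 = 1; y_lin[1] = 1×4 + 2×1 = 6; y_lin[2] = 1×2 + 2×4 + 3×1 = 13; y_lin[3] = 1×1 + 2×2 + 3×4 + 1×1 = 18; y_lin[4] = 2×1 + 3×2 + 1×4 = 12; y_lin[5] = 3×1 + 1×2 = 5; y_lin[6] = 1×1 = 1 → [1, 6, 13, 18, 12, 5, 1]. Circular (length 4): y[0] = 1×1 + 2×1 + 3×2 + 1×4 = 13; y[1] = 1×4 + 2×1 + 3×1 + 1×2 = 11; y[2] = 1×2 + 2×4 + 3×1 + 1×1 = 14; y[3] = 1×1 + 2×2 + 3×4 + 1×1 = 18 → [13, 11, 14, 18]

Linear: [1, 6, 13, 18, 12, 5, 1], Circular: [13, 11, 14, 18]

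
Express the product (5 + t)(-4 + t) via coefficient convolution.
Ascending coefficients: a = [5, 1], b = [-4, 1]. c[0] = 5×-4 = -20; c[1] = 5×1 + 1×-4 = 1; c[2] = 1×1 = 1. Result coefficients: [-20, 1, 1] → -20 + t + t^2

-20 + t + t^2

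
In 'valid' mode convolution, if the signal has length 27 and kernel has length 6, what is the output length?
'Valid' mode counts only positions where the kernel fully overlaps the signal: m - n + 1 = 27 - 6 + 1 = 22

22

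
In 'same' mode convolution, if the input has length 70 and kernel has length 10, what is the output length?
'Same' mode returns an output with the same length as the input: 70

70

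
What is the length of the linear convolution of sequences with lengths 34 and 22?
Linear/full convolution length: m + n - 1 = 34 + 22 - 1 = 55

55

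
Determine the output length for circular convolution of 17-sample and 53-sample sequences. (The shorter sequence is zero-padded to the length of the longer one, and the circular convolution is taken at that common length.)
Circular convolution (zero-padding the shorter input) has length max(m, n) = max(17, 53) = 53

53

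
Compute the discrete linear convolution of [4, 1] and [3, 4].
y[0] = 4×3 = 12; y[1] = 4×4 + 1×3 = 19; y[2] = 1×4 = 4

[12, 19, 4]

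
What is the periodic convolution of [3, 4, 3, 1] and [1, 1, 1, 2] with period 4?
Use y[k] = Σ_j x[j]·h[(k-j) mod 4]. y[0] = 3×1 + 4×2 + 3×1 + 1×1 = 15; y[1] = 3×1 + 4×1 + 3×2 + 1×1 = 14; y[2] = 3×1 + 4×1 + 3×1 + 1×2 = 12; y[3] = 3×2 + 4×1 + 3×1 + 1×1 = 14. Result: [15, 14, 12, 14]

[15, 14, 12, 14]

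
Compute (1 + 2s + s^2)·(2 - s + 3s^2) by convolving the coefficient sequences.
Ascending coefficients: a = [1, 2, 1], b = [2, -1, 3]. c[0] = 1×2 = 2; c[1] = 1×-1 + 2×2 = 3; c[2] = 1×3 + 2×-1 + 1×2 = 3; c[3] = 2×3 + 1×-1 = 5; c[4] = 1×3 = 3. Result coefficients: [2, 3, 3, 5, 3] → 2 + 3s + 3s^2 + 5s^3 + 3s^4

2 + 3s + 3s^2 + 5s^3 + 3s^4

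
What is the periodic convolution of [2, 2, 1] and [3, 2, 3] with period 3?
Use y[k] = Σ_j a[j]·b[(k-j) mod 3]. y[0] = 2×3 + 2×3 + 1×2 = 14; y[1] = 2×2 + 2×3 + 1×3 = 13; y[2] = 2×3 + 2×2 + 1×3 = 13. Result: [14, 13, 13]

[14, 13, 13]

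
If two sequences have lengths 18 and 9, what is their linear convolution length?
Linear/full convolution length: m + n - 1 = 18 + 9 - 1 = 26

26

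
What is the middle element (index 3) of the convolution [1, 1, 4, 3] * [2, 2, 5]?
Use y[k] = Σ_i a[i]·b[k-i] at k=3. y[3] = 1×5 + 4×2 + 3×2 = 19

19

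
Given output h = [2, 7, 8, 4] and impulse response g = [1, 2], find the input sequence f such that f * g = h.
Deconvolve h=[2, 7, 8, 4] by g=[1, 2]. Since g[0]=1, solve forward: f[0] = h[0] / 1 = 2; f[1] = (h[1] - 2×2) / 1 = 3; f[2] = (h[2] - 3×2) / 1 = 2. So f = [2, 3, 2]. Check by forward convolution: h[0] = 2×1 = 2; h[1] = 2×2 + 3×1 = 7; h[2] = 3×2 + 2×1 = 8; h[3] = 2×2 = 4

[2, 3, 2]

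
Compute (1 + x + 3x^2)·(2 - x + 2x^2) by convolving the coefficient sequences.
Ascending coefficients: a = [1, 1, 3], b = [2, -1, 2]. c[0] = 1×2 = 2; c[1] = 1×-1 + 1×2 = 1; c[2] = 1×2 + 1×-1 + 3×2 = 7; c[3] = 1×2 + 3×-1 = -1; c[4] = 3×2 = 6. Result coefficients: [2, 1, 7, -1, 6] → 2 + x + 7x^2 - x^3 + 6x^4

2 + x + 7x^2 - x^3 + 6x^4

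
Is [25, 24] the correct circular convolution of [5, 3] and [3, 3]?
Recompute circular convolution of [5, 3] and [3, 3]: y[0] = 5×3 + 3×3 = 24; y[1] = 5×3 + 3×3 = 24 → [24, 24]. Compare to given [25, 24]: they differ at index 0: given 25, correct 24, so answer: No

No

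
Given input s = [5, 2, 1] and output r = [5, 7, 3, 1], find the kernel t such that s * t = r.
Output length 4 = len(s) + len(t) - 1 ⇒ len(t) = 2. Solve t forward using t[k] = (r[k] - Σ_{i≥1} s[i]·t[k-i]) / s[0]: t[0] = r[0] / s[0] = 5 / 5 = 1; t[1] = (r[1] - 2×1) / s[0] = (7 - 2×1) / 5 = 1. So t = [1, 1]. Forward-check [5, 2, 1] * [1, 1]: r[0] = 5×1 = 5; r[1] = 5×1 + 2×1 = 7; r[2] = 2×1 + 1×1 = 3; r[3] = 1×1 = 1 → [5, 7, 3, 1] ✓

[1, 1]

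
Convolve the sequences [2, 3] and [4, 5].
y[0] = 2×4 = 8; y[1] = 2×5 + 3×4 = 22; y[2] = 3×5 = 15

[8, 22, 15]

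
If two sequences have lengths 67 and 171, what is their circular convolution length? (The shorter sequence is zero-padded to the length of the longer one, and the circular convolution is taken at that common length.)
Circular convolution (zero-padding the shorter input) has length max(m, n) = max(67, 171) = 171

171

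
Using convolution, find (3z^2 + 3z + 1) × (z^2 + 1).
Ascending coefficients: a = [1, 3, 3], b = [1, 0, 1]. c[0] = 1×1 = 1; c[1] = 1×0 + 3×1 = 3; c[2] = 1×1 + 3×0 + 3×1 = 4; c[3] = 3×1 + 3×0 = 3; c[4] = 3×1 = 3. Result coefficients: [1, 3, 4, 3, 3] → 3z^4 + 3z^3 + 4z^2 + 3z + 1

3z^4 + 3z^3 + 4z^2 + 3z + 1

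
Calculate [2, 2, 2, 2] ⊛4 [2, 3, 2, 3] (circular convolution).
Use y[k] = Σ_j f[j]·g[(k-j) mod 4]. y[0] = 2×2 + 2×3 + 2×2 + 2×3 = 20; y[1] = 2×3 + 2×2 + 2×3 + 2×2 = 20; y[2] = 2×2 + 2×3 + 2×2 + 2×3 = 20; y[3] = 2×3 + 2×2 + 2×3 + 2×2 = 20. Result: [20, 20, 20, 20]

[20, 20, 20, 20]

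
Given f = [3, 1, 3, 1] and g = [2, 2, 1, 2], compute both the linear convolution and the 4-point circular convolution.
Linear: y_lin[0] = 3×2 = 6; y_lin[1] = 3×2 + 1×2 = 8; y_lin[2] = 3×1 + 1×2 + 3×2 = 11; y_lin[3] = 3×2 + 1×1 + 3×2 + 1×2 = 15; y_lin[4] = 1×2 + 3×1 + 1×2 = 7; y_lin[5] = 3×2 + 1×1 = 7; y_lin[6] = 1×2 = 2 → [6, 8, 11, 15, 7, 7, 2]. Circular (length 4): y[0] = 3×2 + 1×2 + 3×1 + 1×2 = 13; y[1] = 3×2 + 1×2 + 3×2 + 1×1 = 15; y[2] = 3×1 + 1×2 + 3×2 + 1×2 = 13; y[3] = 3×2 + 1×1 + 3×2 + 1×2 = 15 → [13, 15, 13, 15]

Linear: [6, 8, 11, 15, 7, 7, 2], Circular: [13, 15, 13, 15]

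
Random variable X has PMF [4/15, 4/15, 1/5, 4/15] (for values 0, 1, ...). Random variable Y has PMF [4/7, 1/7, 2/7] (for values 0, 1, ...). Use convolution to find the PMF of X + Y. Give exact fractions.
P(X+Y=k) = Σ_i P(X=i)·P(Y=k-i) — a convolution of [4/15, 4/15, 1/5, 4/15] and [4/7, 1/7, 2/7]. P(X+Y=0) = (4/15)×(4/7) = 16/105; P(X+Y=1) = (4/15)×(1/7) + (4/15)×(4/7) = 4/105 + 16/105 = 4/21; P(X+Y=2) = (4/15)×(2/7) + (4/15)×(1/7) + (1/5)×(4/7) = 8/105 + 4/105 + 4/35 = 8/35; P(X+Y=3) = (4/15)×(2/7) + (1/5)×(1/7) + (4/15)×(4/7) = 8/105 + 1/35 + 16/105 = 9/35; P(X+Y=4) = (1/5)×(2/7) + (4/15)×(1/7) = 2/35 + 4/105 = 2/21; P(X+Y=5) = (4/15)×(2/7) = 8/105. PMF: [16/105, 4/21, 8/35, 9/35, 2/21, 8/105] (sums to 1 ✓)

[16/105, 4/21, 8/35, 9/35, 2/21, 8/105]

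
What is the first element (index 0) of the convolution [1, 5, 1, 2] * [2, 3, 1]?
Use y[k] = Σ_i a[i]·b[k-i] at k=0. y[0] = 1×2 = 2

2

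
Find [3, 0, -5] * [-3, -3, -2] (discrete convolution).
y[0] = 3×-3 = -9; y[1] = 3×-3 + 0×-3 = -9; y[2] = 3×-2 + 0×-3 + -5×-3 = 9; y[3] = 0×-2 + -5×-3 = 15; y[4] = -5×-2 = 10

[-9, -9, 9, 15, 10]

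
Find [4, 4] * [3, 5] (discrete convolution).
y[0] = 4×3 = 12; y[1] = 4×5 + 4×3 = 32; y[2] = 4×5 = 20

[12, 32, 20]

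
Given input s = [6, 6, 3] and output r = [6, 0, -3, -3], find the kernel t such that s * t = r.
Output length 4 = len(s) + len(t) - 1 ⇒ len(t) = 2. Solve t forward using t[k] = (r[k] - Σ_{i≥1} s[i]·t[k-i]) / s[0]: t[0] = r[0] / s[0] = 6 / 6 = 1; t[1] = (r[1] - 6×1) / s[0] = (0 - 6×1) / 6 = -1. So t = [1, -1]. Forward-check [6, 6, 3] * [1, -1]: r[0] = 6×1 = 6; r[1] = 6×-1 + 6×1 = 0; r[2] = 6×-1 + 3×1 = -3; r[3] = 3×-1 = -3 → [6, 0, -3, -3] ✓

[1, -1]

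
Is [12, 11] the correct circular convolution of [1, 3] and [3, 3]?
Recompute circular convolution of [1, 3] and [3, 3]: y[0] = 1×3 + 3×3 = 12; y[1] = 1×3 + 3×3 = 12 → [12, 12]. Compare to given [12, 11]: they differ at index 1: given 11, correct 12, so answer: No

No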